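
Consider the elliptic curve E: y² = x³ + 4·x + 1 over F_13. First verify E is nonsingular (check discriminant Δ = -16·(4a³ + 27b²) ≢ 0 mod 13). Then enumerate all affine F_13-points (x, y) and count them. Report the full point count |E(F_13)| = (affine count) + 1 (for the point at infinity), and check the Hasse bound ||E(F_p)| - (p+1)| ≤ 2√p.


Affine points = {(0, 1), (0, 12), (2, 2), (2, 11), (3, 1), (3, 12), (4, 4), (4, 9), (5, 4), (5, 9), (8, 5), (8, 8), (9, 5), (9, 8), (10, 1), (10, 12), (12, 3), (12, 10)}; affine count = 18; |E(F_13)| = 19.

Discriminant check: Δ ∝ 4a³ + 27b² = 4·4³ + 27·1² = 4·64 + 27·1 ≡ 10 (mod 13). Nonzero ⇒ E is nonsingular.
For each x ∈ F_13, compute rhs = x³ + 4·x + 1 mod 13, then count y ∈ F_13 with y² ≡ rhs.
  x = 0: rhs = 1, matching y values: 1, 12 (2 points).
  x = 1: rhs = 6, matching y values: none (0 points).
  x = 2: rhs = 4, matching y values: 2, 11 (2 points).
  x = 3: rhs = 1, matching y values: 1, 12 (2 points).
  x = 4: rhs = 3, matching y values: 4, 9 (2 points).
  x = 5: rhs = 3, matching y values: 4, 9 (2 points).
  x = 6: rhs = 7, matching y values: none (0 points).
  x = 7: rhs = 8, matching y values: none (0 points).
  x = 8: rhs = 12, matching y values: 5, 8 (2 points).
  x = 9: rhs = 12, matching y values: 5, 8 (2 points).
  x = 10: rhs = 1, matching y values: 1, 12 (2 points).
  x = 11: rhs = 11, matching y values: none (0 points).
  x = 12: rhs = 9, matching y values: 3, 10 (2 points).
Total affine count: 18.
Full point count |E(F_13)| = 18 + 1 = 19.
Hasse bound: |19 − (13+1)| = |5| = 5 ≤ 2√13 ≈ 7.2111 ✓.


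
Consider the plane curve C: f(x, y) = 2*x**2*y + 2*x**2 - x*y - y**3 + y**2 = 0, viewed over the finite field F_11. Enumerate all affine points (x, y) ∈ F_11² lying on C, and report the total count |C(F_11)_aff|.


Affine F_11-points: {(0, 0), (0, 1), (1, 2), (3, 1), (3, 2), (3, 9), (4, 7), (9, 4), (9, 9), (9, 10)}; count = 10.

For each of the 121 pairs (x, y) ∈ F_11², evaluate f(x, y) mod 11. Record the zeros.
  x = 0: [0↦0, 1↦0, 2↦7, 3↦4, 4↦7, 5↦10, 6↦7, 7↦3, 8↦3, 9↦1, 10↦2]  zeros at y ∈ {0, 1}
  x = 1: [0↦2, 1↦3, 2↦0, 3↦9, 4↦2, 5↦6, 6↦4, 7↦1, 8↦2, 9↦1, 10↦3]  zeros at y ∈ {2}
  x = 2: [0↦8, 1↦3, 2↦5, 3↦8, 4↦6, 5↦4, 6↦7, 7↦9, 8↦4, 9↦8, 10↦4]  zeros at y ∈ ∅
  x = 3: [0↦7, 1↦0, 2↦0, 3↦1, 4↦8, 5↦4, 6↦5, 7↦5, 8↦9, 9↦0, 10↦5]  zeros at y ∈ {1, 2, 9}
  x = 4: [0↦10, 1↦5, 2↦7, 3↦10, 4↦8, 5↦6, 6↦9, 7↦0, 8↦6, 9↦10, 10↦6]  zeros at y ∈ {7}
  x = 5: [0↦6, 1↦7, 2↦4, 3↦2, 4↦6, 5↦10, 6↦8, 7↦5, 8↦6, 9↦5, 10↦7]  zeros at y ∈ ∅
  x = 6: [0↦6, 1↦6, 2↦2, 3↦10, 4↦2, 5↦5, 6↦2, 7↦9, 8↦9, 9↦7, 10↦8]  zeros at y ∈ ∅
  x = 7: [0↦10, 1↦2, 2↦1, 3↦1, 4↦7, 5↦2, 6↦2, 7↦1, 8↦4, 9↦5, 10↦9]  zeros at y ∈ ∅
  x = 8: [0↦7, 1↦6, 2↦1, 3↦8, 4↦10, 5↦1, 6↦8, 7↦3, 8↦2, 9↦10, 10↦10]  zeros at y ∈ ∅
  x = 9: [0↦8, 1↦7, 2↦2, 3↦9, 4↦0, 5↦2, 6↦9, 7↦4, 8↦3, 9↦0, 10↦0]  zeros at y ∈ {4, 9, 10}
  x = 10: [0↦2, 1↦5, 2↦4, 3↦4, 4↦10, 5↦5, 6↦5, 7↦4, 8↦7, 9↦8, 10↦1]  zeros at y ∈ ∅
Collecting zeros: affine points = {(0, 0), (0, 1), (1, 2), (3, 1), (3, 2), (3, 9), (4, 7), (9, 4), (9, 9), (9, 10)}.
Total count |C(F_11)_aff| = 10.


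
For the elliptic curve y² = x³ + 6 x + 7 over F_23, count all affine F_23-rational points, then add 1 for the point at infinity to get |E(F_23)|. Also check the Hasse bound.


Affine points = {(2, 2), (2, 21), (3, 11), (3, 12), (4, 7), (4, 16), (5, 1), (5, 22), (6, 11), (6, 12), (7, 1), (7, 22), (9, 10), (9, 13), (10, 3), (10, 20), (11, 1), (11, 22), (12, 6), (12, 17), (14, 11), (14, 12), (16, 6), (16, 17), (17, 10), (17, 13), (18, 6), (18, 17), (20, 10), (20, 13), (22, 0)}; affine count = 31; |E(F_23)| = 32.

Discriminant check: Δ ∝ 4a³ + 27b² = 4·6³ + 27·7² = 4·216 + 27·49 ≡ 2 (mod 23). Nonzero ⇒ E is nonsingular.
For each x ∈ F_23, compute rhs = x³ + 6·x + 7 mod 23, then count y ∈ F_23 with y² ≡ rhs.
  x = 0: rhs = 7, matching y values: none (0 points).
  x = 1: rhs = 14, matching y values: none (0 points).
  x = 2: rhs = 4, matching y values: 2, 21 (2 points).
  x = 3: rhs = 6, matching y values: 11, 12 (2 points).
  x = 4: rhs = 3, matching y values: 7, 16 (2 points).
  x = 5: rhs = 1, matching y values: 1, 22 (2 points).
  x = 6: rhs = 6, matching y values: 11, 12 (2 points).
  x = 7: rhs = 1, matching y values: 1, 22 (2 points).
  x = 8: rhs = 15, matching y values: none (0 points).
  x = 9: rhs = 8, matching y values: 10, 13 (2 points).
  x = 10: rhs = 9, matching y values: 3, 20 (2 points).
  x = 11: rhs = 1, matching y values: 1, 22 (2 points).
  x = 12: rhs = 13, matching y values: 6, 17 (2 points).
  x = 13: rhs = 5, matching y values: none (0 points).
  x = 14: rhs = 6, matching y values: 11, 12 (2 points).
  x = 15: rhs = 22, matching y values: none (0 points).
  x = 16: rhs = 13, matching y values: 6, 17 (2 points).
  x = 17: rhs = 8, matching y values: 10, 13 (2 points).
  x = 18: rhs = 13, matching y values: 6, 17 (2 points).
  x = 19: rhs = 11, matching y values: none (0 points).
  x = 20: rhs = 8, matching y values: 10, 13 (2 points).
  x = 21: rhs = 10, matching y values: none (0 points).
  x = 22: rhs = 0, matching y values: 0 (1 points).
Total affine count: 31.
Full point count |E(F_23)| = 31 + 1 = 32.
Hasse bound: |32 − (23+1)| = |8| = 8 ≤ 2√23 ≈ 9.5917 ✓.


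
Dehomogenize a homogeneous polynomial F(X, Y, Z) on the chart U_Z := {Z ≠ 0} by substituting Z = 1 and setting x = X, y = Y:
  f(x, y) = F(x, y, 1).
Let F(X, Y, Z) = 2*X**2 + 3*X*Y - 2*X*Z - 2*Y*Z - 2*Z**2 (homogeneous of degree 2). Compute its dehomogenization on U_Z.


f(x, y) = 2*x**2 + 3*x*y - 2*x - 2*y - 2

On U_Z we set Z = 1. Each monomial c·X^i·Y^j·Z^k in F becomes c·x^i·y^j·1^k = c·x^i·y^j.
Substituting Z = 1: F(X, Y, 1) = 2*x**2 + 3*x*y - 2*x - 2*y - 2.
Note: deg(f) ≤ deg(F) = 2; strict inequality happens when F is divisible by Z (lost terms).


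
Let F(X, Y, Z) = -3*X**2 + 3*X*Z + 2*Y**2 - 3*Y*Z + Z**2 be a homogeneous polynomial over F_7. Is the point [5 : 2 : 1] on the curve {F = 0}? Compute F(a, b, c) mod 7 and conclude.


F(5,2,1) ≡ 6 (mod 7); P is NOT on the curve.

Evaluate F(5, 2, 1) term-by-term (mod 7).
  -3*X**2 ↦ -3·25·1·1 = -75
  3*X*Z ↦ 3·5·1·1 = 15
  2*Y**2 ↦ 2·1·4·1 = 8
  -3*Y*Z ↦ -3·1·2·1 = -6
  Z**2 ↦ 1·1·1·1 = 1
Sum: F(5, 2, 1) = (-75) + (15) + (8) + (-6) + (1) = -57.
Reducing mod 7: -57 ≡ 6 (mod 7).
Since F(a, b, c) ≡ 6 ≠ 0 (mod 7), P does NOT lie on the curve.


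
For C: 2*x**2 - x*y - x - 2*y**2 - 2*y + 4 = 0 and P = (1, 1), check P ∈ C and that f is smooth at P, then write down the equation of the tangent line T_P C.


Tangent line at P: 2*x - 7*y + 5 = 0.

Step 1: f(1, 1) = 0, so P lies on C.
Step 2: partial derivatives
  f_x(x, y) = 4*x - y - 1, f_y(x, y) = -x - 4*y - 2.
  f_x(P) = 2, f_y(P) = -7 (gradient nonzero, so P is smooth).
Step 3: tangent line at P: 2·(x − 1) + -7·(y − 1) = 0.
Expanding: 2*x - 7*y + 5 = 0.


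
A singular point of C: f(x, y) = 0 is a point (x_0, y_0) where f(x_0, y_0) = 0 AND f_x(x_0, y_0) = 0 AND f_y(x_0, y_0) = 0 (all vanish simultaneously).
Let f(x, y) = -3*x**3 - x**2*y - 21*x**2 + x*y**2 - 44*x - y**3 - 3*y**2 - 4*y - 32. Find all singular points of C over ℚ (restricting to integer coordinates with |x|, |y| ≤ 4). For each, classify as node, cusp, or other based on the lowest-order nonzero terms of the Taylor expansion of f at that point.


Singular points: {(-2, -2)}; classification: node.

Compute partial derivatives:
  f_x = -9*x**2 - 2*x*y - 42*x + y**2 - 44.
  f_y = -x**2 + 2*x*y - 3*y**2 - 6*y - 4.
Scan x_0 ∈ {−4, ..., 4}. For each x_0, f_y(x_0, y) is a polynomial in y; find its integer roots y ∈ {−4, ..., 4}, then test f_x and f at those candidates.
  x = -4: f_y(-4, y) = -3*y**2 - 14*y - 20; no integer root y with |y| ≤ 4.
  x = -3: f_y(-3, y) = -3*y**2 - 12*y - 13; no integer root y with |y| ≤ 4.
  x = -2: f_y(-2, y) = -3*y**2 - 10*y - 8; vanishes at y ∈ {-2}. (-2, -2): f_x = 0, f = 0 — SINGULAR.
  x = -1: f_y(-1, y) = -3*y**2 - 8*y - 5; vanishes at y ∈ {-1}. (-1, -1): f_x = -12 ≠ 0.
  x = 0: f_y(0, y) = -3*y**2 - 6*y - 4; no integer root y with |y| ≤ 4.
  x = 1: f_y(1, y) = -3*y**2 - 4*y - 5; no integer root y with |y| ≤ 4.
  x = 2: f_y(2, y) = -3*y**2 - 2*y - 8; no integer root y with |y| ≤ 4.
  x = 3: f_y(3, y) = -3*y**2 - 13; no integer root y with |y| ≤ 4.
  x = 4: f_y(4, y) = -3*y**2 + 2*y - 20; no integer root y with |y| ≤ 4.
Only singular point on the grid: (-2, -2).
Classify: substitute x = -2 + u, y = -2 + v and expand: f = -3*u**3 - u**2*v - u**2 + u*v**2 - v**3 + v**2.
No constant or linear terms (consistent with a singular point). Quadratic part: -u**2 + v**2. Cubic part: -3*u**3 - u**2*v + u*v**2 - v**3.
The quadratic part v**2 - u**2 = (v − u)(v + u) splits into two distinct linear factors, so there are two distinct tangent lines y − -2 = ±(x − -2) — this is a node (ordinary double point).
Classification: node.


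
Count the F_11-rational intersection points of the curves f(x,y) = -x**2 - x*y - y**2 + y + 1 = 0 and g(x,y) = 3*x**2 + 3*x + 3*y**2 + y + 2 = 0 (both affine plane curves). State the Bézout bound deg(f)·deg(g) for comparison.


Common zeros: ∅; count = 0; Bézout bound = 4.

deg(f) = 2, deg(g) = 2, so Bézout bound = 4.
Scan x ∈ F_11. For each x, list the y ∈ F_11 with f(x, y) ≡ 0 and those with g(x, y) ≡ 0 (mod 11); the common zeros in that column are the intersection.
  x = 0: f ≡ 0 at y ∈ {4, 8}; g ≡ 0 at y ∈ ∅; common: ∅.
  x = 1: f ≡ 0 at y ∈ {0}; g ≡ 0 at y ∈ {2, 5}; common: ∅.
  x = 2: f ≡ 0 at y ∈ {5}; g ≡ 0 at y ∈ {8, 10}; common: ∅.
  x = 3: f ≡ 0 at y ∈ {1, 8}; g ≡ 0 at y ∈ ∅; common: ∅.
  x = 4: f ≡ 0 at y ∈ {3, 5}; g ≡ 0 at y ∈ {1, 6}; common: ∅.
  x = 5: f ≡ 0 at y ∈ ∅; g ≡ 0 at y ∈ ∅; common: ∅.
  x = 6: f ≡ 0 at y ∈ ∅; g ≡ 0 at y ∈ {1, 6}; common: ∅.
  x = 7: f ≡ 0 at y ∈ {1, 4}; g ≡ 0 at y ∈ ∅; common: ∅.
  x = 8: f ≡ 0 at y ∈ ∅; g ≡ 0 at y ∈ {8, 10}; common: ∅.
  x = 9: f ≡ 0 at y ∈ ∅; g ≡ 0 at y ∈ {2, 5}; common: ∅.
  x = 10: f ≡ 0 at y ∈ {0, 2}; g ≡ 0 at y ∈ ∅; common: ∅.
Collecting: common zeros = ∅, so the count is 0.
Comparison with the Bézout bound: 0 ≤ 4 = deg(f)·deg(g), as expected for curves with no common component (the affine F_11-count falls short of the bound because intersections may lie at infinity, over extension fields, or carry multiplicity).


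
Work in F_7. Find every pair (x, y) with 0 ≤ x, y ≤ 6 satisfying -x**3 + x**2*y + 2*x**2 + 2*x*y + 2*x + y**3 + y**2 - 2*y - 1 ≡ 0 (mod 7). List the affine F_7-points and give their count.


Affine F_7-points: {(0, 2), (4, 3), (6, 0)}; count = 3.

For each of the 49 pairs (x, y) ∈ F_7², evaluate f(x, y) mod 7. Record the zeros.
  x = 0: [0↦6, 1↦6, 2↦0, 3↦1, 4↦1, 5↦6, 6↦1]  zeros at y ∈ {2}
  x = 1: [0↦2, 1↦5, 2↦2, 3↦6, 4↦2, 5↦3, 6↦1]  zeros at y ∈ ∅
  x = 2: [0↦3, 1↦4, 2↦6, 3↦1, 4↦2, 5↦1, 6↦4]  zeros at y ∈ ∅
  x = 3: [0↦3, 1↦4, 2↦6, 3↦1, 4↦2, 5↦1, 6↦4]  zeros at y ∈ ∅
  x = 4: [0↦3, 1↦6, 2↦3, 3↦0, 4↦3, 5↦4, 6↦2]  zeros at y ∈ {3}
  x = 5: [0↦4, 1↦4, 2↦5, 3↦6, 4↦6, 5↦4, 6↦6]  zeros at y ∈ ∅
  x = 6: [0↦0, 1↦6, 2↦6, 3↦6, 4↦5, 5↦2, 6↦3]  zeros at y ∈ {0}
Collecting zeros: affine points = {(0, 2), (4, 3), (6, 0)}.
Total count |C(F_7)_aff| = 3.


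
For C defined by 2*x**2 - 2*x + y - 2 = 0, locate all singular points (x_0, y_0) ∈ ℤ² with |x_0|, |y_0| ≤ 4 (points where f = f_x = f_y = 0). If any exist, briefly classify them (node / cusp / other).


No singular points in the scanned grid; C is smooth there.

Compute partial derivatives:
  f_x = 4*x - 2.
  f_y = 1.
f_y = 1 is a nonzero constant, so f_y never vanishes: no point (x, y) can satisfy f = f_x = f_y = 0. In particular no (x, y) ∈ {−4, ..., 4}² is singular; the curve is smooth.


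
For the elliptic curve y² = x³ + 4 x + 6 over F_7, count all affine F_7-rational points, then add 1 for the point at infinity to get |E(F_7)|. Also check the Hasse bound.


Affine points = {(1, 2), (1, 5), (2, 1), (2, 6), (4, 3), (4, 4), (5, 2), (5, 5), (6, 1), (6, 6)}; affine count = 10; |E(F_7)| = 11.

Discriminant check: Δ ∝ 4a³ + 27b² = 4·4³ + 27·6² = 4·64 + 27·36 ≡ 3 (mod 7). Nonzero ⇒ E is nonsingular.
For each x ∈ F_7, compute rhs = x³ + 4·x + 6 mod 7, then count y ∈ F_7 with y² ≡ rhs.
  x = 0: rhs = 6, matching y values: none (0 points).
  x = 1: rhs = 4, matching y values: 2, 5 (2 points).
  x = 2: rhs = 1, matching y values: 1, 6 (2 points).
  x = 3: rhs = 3, matching y values: none (0 points).
  x = 4: rhs = 2, matching y values: 3, 4 (2 points).
  x = 5: rhs = 4, matching y values: 2, 5 (2 points).
  x = 6: rhs = 1, matching y values: 1, 6 (2 points).
Total affine count: 10.
Full point count |E(F_7)| = 10 + 1 = 11.
Hasse bound: |11 − (7+1)| = |3| = 3 ≤ 2√7 ≈ 5.2915 ✓.


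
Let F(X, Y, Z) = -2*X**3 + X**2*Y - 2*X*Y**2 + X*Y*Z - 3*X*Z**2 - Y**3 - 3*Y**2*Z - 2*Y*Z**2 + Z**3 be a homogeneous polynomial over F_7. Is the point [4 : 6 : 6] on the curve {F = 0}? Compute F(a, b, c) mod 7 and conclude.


F(4,6,6) ≡ 6 (mod 7); P is NOT on the curve.

Evaluate F(4, 6, 6) term-by-term (mod 7).
  -2*X**3 ↦ -2·64·1·1 = -128
  X**2*Y ↦ 1·16·6·1 = 96
  -2*X*Y**2 ↦ -2·4·36·1 = -288
  X*Y*Z ↦ 1·4·6·6 = 144
  -3*X*Z**2 ↦ -3·4·1·36 = -432
  -Y**3 ↦ -1·1·216·1 = -216
  -3*Y**2*Z ↦ -3·1·36·6 = -648
  -2*Y*Z**2 ↦ -2·1·6·36 = -432
  Z**3 ↦ 1·1·1·216 = 216
Sum: F(4, 6, 6) = (-128) + (96) + (-288) + (144) + (-432) + (-216) + (-648) + (-432) + (216) = -1688.
Reducing mod 7: -1688 ≡ 6 (mod 7).
Since F(a, b, c) ≡ 6 ≠ 0 (mod 7), P does NOT lie on the curve.


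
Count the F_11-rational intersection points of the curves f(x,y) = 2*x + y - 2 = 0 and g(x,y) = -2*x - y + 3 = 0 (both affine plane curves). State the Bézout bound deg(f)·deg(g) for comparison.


Common zeros: ∅; count = 0; Bézout bound = 1.

deg(f) = 1, deg(g) = 1, so Bézout bound = 1.
Scan x ∈ F_11. For each x, list the y ∈ F_11 with f(x, y) ≡ 0 and those with g(x, y) ≡ 0 (mod 11); the common zeros in that column are the intersection.
  x = 0: f ≡ 0 at y ∈ {2}; g ≡ 0 at y ∈ {3}; common: ∅.
  x = 1: f ≡ 0 at y ∈ {0}; g ≡ 0 at y ∈ {1}; common: ∅.
  x = 2: f ≡ 0 at y ∈ {9}; g ≡ 0 at y ∈ {10}; common: ∅.
  x = 3: f ≡ 0 at y ∈ {7}; g ≡ 0 at y ∈ {8}; common: ∅.
  x = 4: f ≡ 0 at y ∈ {5}; g ≡ 0 at y ∈ {6}; common: ∅.
  x = 5: f ≡ 0 at y ∈ {3}; g ≡ 0 at y ∈ {4}; common: ∅.
  x = 6: f ≡ 0 at y ∈ {1}; g ≡ 0 at y ∈ {2}; common: ∅.
  x = 7: f ≡ 0 at y ∈ {10}; g ≡ 0 at y ∈ {0}; common: ∅.
  x = 8: f ≡ 0 at y ∈ {8}; g ≡ 0 at y ∈ {9}; common: ∅.
  x = 9: f ≡ 0 at y ∈ {6}; g ≡ 0 at y ∈ {7}; common: ∅.
  x = 10: f ≡ 0 at y ∈ {4}; g ≡ 0 at y ∈ {5}; common: ∅.
Collecting: common zeros = ∅, so the count is 0.
Comparison with the Bézout bound: 0 ≤ 1 = deg(f)·deg(g), as expected for curves with no common component (the affine F_11-count falls short of the bound because intersections may lie at infinity, over extension fields, or carry multiplicity).


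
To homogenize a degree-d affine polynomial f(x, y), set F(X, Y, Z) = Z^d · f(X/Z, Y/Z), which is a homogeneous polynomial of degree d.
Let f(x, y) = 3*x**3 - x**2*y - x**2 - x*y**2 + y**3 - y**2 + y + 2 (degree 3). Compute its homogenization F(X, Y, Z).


F(X, Y, Z) = 3*X**3 - X**2*Y - X**2*Z - X*Y**2 + Y**3 - Y**2*Z + Y*Z**2 + 2*Z**3

deg(f) = 3.
Substitute x = X/Z, y = Y/Z into f, then multiply by Z^3.
  monomial 3·x^3·y^0 ↦ 3·X^3·Y^0·Z^0.
  monomial -1·x^2·y^1 ↦ -1·X^2·Y^1·Z^0.
  monomial -1·x^2·y^0 ↦ -1·X^2·Y^0·Z^1.
  monomial -1·x^1·y^2 ↦ -1·X^1·Y^2·Z^0.
  monomial 1·x^0·y^3 ↦ 1·X^0·Y^3·Z^0.
  monomial -1·x^0·y^2 ↦ -1·X^0·Y^2·Z^1.
  monomial 1·x^0·y^1 ↦ 1·X^0·Y^1·Z^2.
  monomial 2·x^0·y^0 ↦ 2·X^0·Y^0·Z^3.
Collecting: F(X, Y, Z) = 3*X**3 - X**2*Y - X**2*Z - X*Y**2 + Y**3 - Y**2*Z + Y*Z**2 + 2*Z**3.


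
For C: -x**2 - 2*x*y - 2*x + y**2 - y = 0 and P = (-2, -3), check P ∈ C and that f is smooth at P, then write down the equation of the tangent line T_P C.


Tangent line at P: 8*x - 3*y + 7 = 0.

Step 1: f(-2, -3) = 0, so P lies on C.
Step 2: partial derivatives
  f_x(x, y) = -2*x - 2*y - 2, f_y(x, y) = -2*x + 2*y - 1.
  f_x(P) = 8, f_y(P) = -3 (gradient nonzero, so P is smooth).
Step 3: tangent line at P: 8·(x − -2) + -3·(y − -3) = 0.
Expanding: 8*x - 3*y + 7 = 0.


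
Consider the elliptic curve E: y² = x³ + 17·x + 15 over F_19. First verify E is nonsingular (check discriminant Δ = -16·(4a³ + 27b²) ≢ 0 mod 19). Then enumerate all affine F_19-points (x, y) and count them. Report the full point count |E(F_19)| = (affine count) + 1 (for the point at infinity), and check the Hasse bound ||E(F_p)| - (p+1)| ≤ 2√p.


Affine points = {(2, 0), (3, 6), (3, 13), (5, 4), (5, 15), (8, 6), (8, 13), (9, 2), (9, 17), (10, 8), (10, 11), (12, 3), (12, 16), (13, 1), (13, 18), (15, 4), (15, 15), (17, 7), (17, 12), (18, 4), (18, 15)}; affine count = 21; |E(F_19)| = 22.

Discriminant check: Δ ∝ 4a³ + 27b² = 4·17³ + 27·15² = 4·4913 + 27·225 ≡ 1 (mod 19). Nonzero ⇒ E is nonsingular.
For each x ∈ F_19, compute rhs = x³ + 17·x + 15 mod 19, then count y ∈ F_19 with y² ≡ rhs.
  x = 0: rhs = 15, matching y values: none (0 points).
  x = 1: rhs = 14, matching y values: none (0 points).
  x = 2: rhs = 0, matching y values: 0 (1 points).
  x = 3: rhs = 17, matching y values: 6, 13 (2 points).
  x = 4: rhs = 14, matching y values: none (0 points).
  x = 5: rhs = 16, matching y values: 4, 15 (2 points).
  x = 6: rhs = 10, matching y values: none (0 points).
  x = 7: rhs = 2, matching y values: none (0 points).
  x = 8: rhs = 17, matching y values: 6, 13 (2 points).
  x = 9: rhs = 4, matching y values: 2, 17 (2 points).
  x = 10: rhs = 7, matching y values: 8, 11 (2 points).
  x = 11: rhs = 13, matching y values: none (0 points).
  x = 12: rhs = 9, matching y values: 3, 16 (2 points).
  x = 13: rhs = 1, matching y values: 1, 18 (2 points).
  x = 14: rhs = 14, matching y values: none (0 points).
  x = 15: rhs = 16, matching y values: 4, 15 (2 points).
  x = 16: rhs = 13, matching y values: none (0 points).
  x = 17: rhs = 11, matching y values: 7, 12 (2 points).
  x = 18: rhs = 16, matching y values: 4, 15 (2 points).
Total affine count: 21.
Full point count |E(F_19)| = 21 + 1 = 22.
Hasse bound: |22 − (19+1)| = |2| = 2 ≤ 2√19 ≈ 8.7178 ✓.


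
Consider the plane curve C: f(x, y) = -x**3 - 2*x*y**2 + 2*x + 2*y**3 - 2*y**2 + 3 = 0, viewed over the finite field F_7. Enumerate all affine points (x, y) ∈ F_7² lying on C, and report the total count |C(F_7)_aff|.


Affine F_7-points: {(0, 5), (1, 5), (3, 6), (4, 2), (5, 0), (5, 6), (6, 3), (6, 5), (6, 6)}; count = 9.

For each of the 49 pairs (x, y) ∈ F_7², evaluate f(x, y) mod 7. Record the zeros.
  x = 0: [0↦3, 1↦3, 2↦4, 3↦4, 4↦1, 5↦0, 6↦6]  zeros at y ∈ {5}
  x = 1: [0↦4, 1↦2, 2↦4, 3↦1, 4↦5, 5↦0, 6↦5]  zeros at y ∈ {5}
  x = 2: [0↦6, 1↦2, 2↦5, 3↦6, 4↦3, 5↦1, 6↦5]  zeros at y ∈ ∅
  x = 3: [0↦3, 1↦4, 2↦1, 3↦6, 4↦3, 5↦4, 6↦0]  zeros at y ∈ {6}
  x = 4: [0↦3, 1↦2, 2↦0, 3↦2, 4↦6, 5↦3, 6↦5]  zeros at y ∈ {2}
  x = 5: [0↦0, 1↦4, 2↦3, 3↦2, 4↦6, 5↦6, 6↦0]  zeros at y ∈ {0, 6}
  x = 6: [0↦2, 1↦4, 2↦4, 3↦0, 4↦4, 5↦0, 6↦0]  zeros at y ∈ {3, 5, 6}
Collecting zeros: affine points = {(0, 5), (1, 5), (3, 6), (4, 2), (5, 0), (5, 6), (6, 3), (6, 5), (6, 6)}.
Total count |C(F_7)_aff| = 9.


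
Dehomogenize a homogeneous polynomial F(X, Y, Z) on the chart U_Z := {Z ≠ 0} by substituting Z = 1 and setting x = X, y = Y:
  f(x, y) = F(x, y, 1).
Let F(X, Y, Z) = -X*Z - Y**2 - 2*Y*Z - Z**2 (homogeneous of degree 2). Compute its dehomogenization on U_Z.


f(x, y) = -x - y**2 - 2*y - 1

On U_Z we set Z = 1. Each monomial c·X^i·Y^j·Z^k in F becomes c·x^i·y^j·1^k = c·x^i·y^j.
Substituting Z = 1: F(X, Y, 1) = -x - y**2 - 2*y - 1.
Note: deg(f) ≤ deg(F) = 2; strict inequality happens when F is divisible by Z (lost terms).


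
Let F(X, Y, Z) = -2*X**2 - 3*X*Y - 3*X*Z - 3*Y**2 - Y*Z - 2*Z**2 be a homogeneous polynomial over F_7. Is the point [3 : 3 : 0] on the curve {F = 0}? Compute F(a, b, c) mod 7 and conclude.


F(3,3,0) ≡ 5 (mod 7); P is NOT on the curve.

Evaluate F(3, 3, 0) term-by-term (mod 7).
  -2*X**2 ↦ -2·9·1·1 = -18
  -3*X*Y ↦ -3·3·3·1 = -27
  -3*X*Z ↦ -3·3·1·0 = 0
  -3*Y**2 ↦ -3·1·9·1 = -27
  -Y*Z ↦ -1·1·3·0 = 0
  -2*Z**2 ↦ -2·1·1·0 = 0
Sum: F(3, 3, 0) = (-18) + (-27) + (0) + (-27) + (0) + (0) = -72.
Reducing mod 7: -72 ≡ 5 (mod 7).
Since F(a, b, c) ≡ 5 ≠ 0 (mod 7), P does NOT lie on the curve.


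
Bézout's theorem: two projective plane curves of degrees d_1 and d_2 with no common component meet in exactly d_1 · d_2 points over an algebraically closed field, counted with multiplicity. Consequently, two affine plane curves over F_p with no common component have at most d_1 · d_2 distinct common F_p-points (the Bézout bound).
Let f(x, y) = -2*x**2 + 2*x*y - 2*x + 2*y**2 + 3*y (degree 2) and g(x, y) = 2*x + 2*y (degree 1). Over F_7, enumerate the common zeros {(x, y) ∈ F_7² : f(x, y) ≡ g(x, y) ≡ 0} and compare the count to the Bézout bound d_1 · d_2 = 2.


Common zeros: {(0, 0), (1, 6)}; count = 2; Bézout bound = 2.

deg(f) = 2, deg(g) = 1, so Bézout bound = 2.
Scan x ∈ F_7. For each x, list the y ∈ F_7 with f(x, y) ≡ 0 and those with g(x, y) ≡ 0 (mod 7); the common zeros in that column are the intersection.
  x = 0: f ≡ 0 at y ∈ {0, 2}; g ≡ 0 at y ∈ {0}; common: {0}.
  x = 1: f ≡ 0 at y ∈ {2, 6}; g ≡ 0 at y ∈ {6}; common: {6}.
  x = 2: f ≡ 0 at y ∈ ∅; g ≡ 0 at y ∈ {5}; common: ∅.
  x = 3: f ≡ 0 at y ∈ {3}; g ≡ 0 at y ∈ {4}; common: ∅.
  x = 4: f ≡ 0 at y ∈ {6}; g ≡ 0 at y ∈ {3}; common: ∅.
  x = 5: f ≡ 0 at y ∈ ∅; g ≡ 0 at y ∈ {2}; common: ∅.
  x = 6: f ≡ 0 at y ∈ {0, 3}; g ≡ 0 at y ∈ {1}; common: ∅.
Collecting: common zeros = {(0, 0), (1, 6)}, so the count is 2.
Comparison with the Bézout bound: 2 ≤ 2 = deg(f)·deg(g), as expected for curves with no common component (the bound is attained).


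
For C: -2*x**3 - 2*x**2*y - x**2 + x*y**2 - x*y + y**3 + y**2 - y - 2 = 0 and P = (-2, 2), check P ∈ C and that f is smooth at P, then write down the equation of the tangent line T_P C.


Tangent line at P: -2*x + y - 6 = 0.

Step 1: f(-2, 2) = 0, so P lies on C.
Step 2: partial derivatives
  f_x(x, y) = -6*x**2 - 4*x*y - 2*x + y**2 - y, f_y(x, y) = -2*x**2 + 2*x*y - x + 3*y**2 + 2*y - 1.
  f_x(P) = -2, f_y(P) = 1 (gradient nonzero, so P is smooth).
Step 3: tangent line at P: -2·(x − -2) + 1·(y − 2) = 0.
Expanding: -2*x + y - 6 = 0.


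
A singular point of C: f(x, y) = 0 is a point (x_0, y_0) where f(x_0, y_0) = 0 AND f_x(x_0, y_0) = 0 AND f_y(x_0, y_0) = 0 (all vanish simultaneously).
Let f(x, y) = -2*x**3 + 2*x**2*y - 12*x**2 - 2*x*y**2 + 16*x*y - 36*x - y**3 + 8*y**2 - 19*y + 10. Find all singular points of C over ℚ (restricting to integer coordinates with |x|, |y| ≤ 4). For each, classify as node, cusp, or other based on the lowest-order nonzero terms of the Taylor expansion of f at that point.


Singular points: {(-1, 3)}; classification: cusp.

Compute partial derivatives:
  f_x = -6*x**2 + 4*x*y - 24*x - 2*y**2 + 16*y - 36.
  f_y = 2*x**2 - 4*x*y + 16*x - 3*y**2 + 16*y - 19.
Scan x_0 ∈ {−4, ..., 4}. For each x_0, f_y(x_0, y) is a polynomial in y; find its integer roots y ∈ {−4, ..., 4}, then test f_x and f at those candidates.
  x = -4: f_y(-4, y) = -3*y**2 + 32*y - 51; no integer root y with |y| ≤ 4.
  x = -3: f_y(-3, y) = -3*y**2 + 28*y - 49; no integer root y with |y| ≤ 4.
  x = -2: f_y(-2, y) = -3*y**2 + 24*y - 43; no integer root y with |y| ≤ 4.
  x = -1: f_y(-1, y) = -3*y**2 + 20*y - 33; vanishes at y ∈ {3}. (-1, 3): f_x = 0, f = 0 — SINGULAR.
  x = 0: f_y(0, y) = -3*y**2 + 16*y - 19; no integer root y with |y| ≤ 4.
  x = 1: f_y(1, y) = -3*y**2 + 12*y - 1; no integer root y with |y| ≤ 4.
  x = 2: f_y(2, y) = -3*y**2 + 8*y + 21; no integer root y with |y| ≤ 4.
  x = 3: f_y(3, y) = -3*y**2 + 4*y + 47; no integer root y with |y| ≤ 4.
  x = 4: f_y(4, y) = 77 - 3*y**2; no integer root y with |y| ≤ 4.
Only singular point on the grid: (-1, 3).
Classify: substitute x = -1 + u, y = 3 + v and expand: f = -2*u**3 + 2*u**2*v - 2*u*v**2 - v**3 + v**2.
No constant or linear terms (consistent with a singular point). Quadratic part: v**2. Cubic part: -2*u**3 + 2*u**2*v - 2*u*v**2 - v**3.
The quadratic part v**2 is a perfect square, so there is a single (double) tangent line v = 0, i.e. y = 3. Restricting the cubic part to that line (v = 0) leaves -2*u**3 ≠ 0, so f is not divisible by v and the branch is v² ≈ 2*u**3 to lowest order — this is a cusp.
Classification: cusp.


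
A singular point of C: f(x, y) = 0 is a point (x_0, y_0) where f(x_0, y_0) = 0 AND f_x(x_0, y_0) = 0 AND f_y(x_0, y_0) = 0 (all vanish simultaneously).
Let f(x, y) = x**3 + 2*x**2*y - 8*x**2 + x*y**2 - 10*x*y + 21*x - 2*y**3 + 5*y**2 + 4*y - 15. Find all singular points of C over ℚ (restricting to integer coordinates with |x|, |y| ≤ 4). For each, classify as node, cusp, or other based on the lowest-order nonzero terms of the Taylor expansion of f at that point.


Singular points: {(2, 1)}; classification: cusp.

Compute partial derivatives:
  f_x = 3*x**2 + 4*x*y - 16*x + y**2 - 10*y + 21.
  f_y = 2*x**2 + 2*x*y - 10*x - 6*y**2 + 10*y + 4.
Scan x_0 ∈ {−4, ..., 4}. For each x_0, f_y(x_0, y) is a polynomial in y; find its integer roots y ∈ {−4, ..., 4}, then test f_x and f at those candidates.
  x = -4: f_y(-4, y) = -6*y**2 + 2*y + 76; no integer root y with |y| ≤ 4.
  x = -3: f_y(-3, y) = -6*y**2 + 4*y + 52; no integer root y with |y| ≤ 4.
  x = -2: f_y(-2, y) = -6*y**2 + 6*y + 32; no integer root y with |y| ≤ 4.
  x = -1: f_y(-1, y) = -6*y**2 + 8*y + 16; no integer root y with |y| ≤ 4.
  x = 0: f_y(0, y) = -6*y**2 + 10*y + 4; vanishes at y ∈ {2}. (0, 2): f_x = 5 ≠ 0.
  x = 1: f_y(1, y) = -6*y**2 + 12*y - 4; no integer root y with |y| ≤ 4.
  x = 2: f_y(2, y) = -6*y**2 + 14*y - 8; vanishes at y ∈ {1}. (2, 1): f_x = 0, f = 0 — SINGULAR.
  x = 3: f_y(3, y) = -6*y**2 + 16*y - 8; vanishes at y ∈ {2}. (3, 2): f_x = 8 ≠ 0.
  x = 4: f_y(4, y) = -6*y**2 + 18*y - 4; no integer root y with |y| ≤ 4.
Only singular point on the grid: (2, 1).
Classify: substitute x = 2 + u, y = 1 + v and expand: f = u**3 + 2*u**2*v + u*v**2 - 2*v**3 + v**2.
No constant or linear terms (consistent with a singular point). Quadratic part: v**2. Cubic part: u**3 + 2*u**2*v + u*v**2 - 2*v**3.
The quadratic part v**2 is a perfect square, so there is a single (double) tangent line v = 0, i.e. y = 1. Restricting the cubic part to that line (v = 0) leaves u**3 ≠ 0, so f is not divisible by v and the branch is v² ≈ -u**3 to lowest order — this is a cusp.
Classification: cusp.


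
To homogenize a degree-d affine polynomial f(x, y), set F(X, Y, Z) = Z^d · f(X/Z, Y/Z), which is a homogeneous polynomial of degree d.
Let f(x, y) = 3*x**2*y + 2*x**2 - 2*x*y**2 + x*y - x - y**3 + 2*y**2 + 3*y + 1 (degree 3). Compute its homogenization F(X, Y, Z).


F(X, Y, Z) = 3*X**2*Y + 2*X**2*Z - 2*X*Y**2 + X*Y*Z - X*Z**2 - Y**3 + 2*Y**2*Z + 3*Y*Z**2 + Z**3

deg(f) = 3.
Substitute x = X/Z, y = Y/Z into f, then multiply by Z^3.
  monomial 3·x^2·y^1 ↦ 3·X^2·Y^1·Z^0.
  monomial 2·x^2·y^0 ↦ 2·X^2·Y^0·Z^1.
  monomial -2·x^1·y^2 ↦ -2·X^1·Y^2·Z^0.
  monomial 1·x^1·y^1 ↦ 1·X^1·Y^1·Z^1.
  monomial -1·x^1·y^0 ↦ -1·X^1·Y^0·Z^2.
  monomial -1·x^0·y^3 ↦ -1·X^0·Y^3·Z^0.
  monomial 2·x^0·y^2 ↦ 2·X^0·Y^2·Z^1.
  monomial 3·x^0·y^1 ↦ 3·X^0·Y^1·Z^2.
  monomial 1·x^0·y^0 ↦ 1·X^0·Y^0·Z^3.
Collecting: F(X, Y, Z) = 3*X**2*Y + 2*X**2*Z - 2*X*Y**2 + X*Y*Z - X*Z**2 - Y**3 + 2*Y**2*Z + 3*Y*Z**2 + Z**3.


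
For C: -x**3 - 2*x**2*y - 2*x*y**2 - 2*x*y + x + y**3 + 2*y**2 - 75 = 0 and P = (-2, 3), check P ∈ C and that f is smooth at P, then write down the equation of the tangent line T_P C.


Tangent line at P: -11*x + 59*y - 199 = 0.

Step 1: f(-2, 3) = 0, so P lies on C.
Step 2: partial derivatives
  f_x(x, y) = -3*x**2 - 4*x*y - 2*y**2 - 2*y + 1, f_y(x, y) = -2*x**2 - 4*x*y - 2*x + 3*y**2 + 4*y.
  f_x(P) = -11, f_y(P) = 59 (gradient nonzero, so P is smooth).
Step 3: tangent line at P: -11·(x − -2) + 59·(y − 3) = 0.
Expanding: -11*x + 59*y - 199 = 0.


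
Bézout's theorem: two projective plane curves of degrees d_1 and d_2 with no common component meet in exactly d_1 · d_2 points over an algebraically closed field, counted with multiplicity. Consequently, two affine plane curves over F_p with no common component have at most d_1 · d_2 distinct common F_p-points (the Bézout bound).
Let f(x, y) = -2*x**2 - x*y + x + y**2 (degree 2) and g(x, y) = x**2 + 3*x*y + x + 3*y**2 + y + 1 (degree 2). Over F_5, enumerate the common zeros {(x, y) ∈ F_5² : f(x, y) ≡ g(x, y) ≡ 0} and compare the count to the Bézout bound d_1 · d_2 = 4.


Common zeros: {(3, 3)}; count = 1; Bézout bound = 4.

deg(f) = 2, deg(g) = 2, so Bézout bound = 4.
Scan x ∈ F_5. For each x, list the y ∈ F_5 with f(x, y) ≡ 0 and those with g(x, y) ≡ 0 (mod 5); the common zeros in that column are the intersection.
  x = 0: f ≡ 0 at y ∈ {0}; g ≡ 0 at y ∈ {1, 2}; common: ∅.
  x = 1: f ≡ 0 at y ∈ {3}; g ≡ 0 at y ∈ {1}; common: ∅.
  x = 2: f ≡ 0 at y ∈ ∅; g ≡ 0 at y ∈ {3}; common: ∅.
  x = 3: f ≡ 0 at y ∈ {0, 3}; g ≡ 0 at y ∈ {2, 3}; common: {3}.
  x = 4: f ≡ 0 at y ∈ ∅; g ≡ 0 at y ∈ ∅; common: ∅.
Collecting: common zeros = {(3, 3)}, so the count is 1.
Comparison with the Bézout bound: 1 ≤ 4 = deg(f)·deg(g), as expected for curves with no common component (the affine F_5-count falls short of the bound because intersections may lie at infinity, over extension fields, or carry multiplicity).


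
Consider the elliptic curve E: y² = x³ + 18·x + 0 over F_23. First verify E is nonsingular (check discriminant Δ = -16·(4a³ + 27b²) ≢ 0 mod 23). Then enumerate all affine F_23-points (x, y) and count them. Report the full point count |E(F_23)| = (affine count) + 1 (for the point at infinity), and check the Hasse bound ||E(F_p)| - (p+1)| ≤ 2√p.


Affine points = {(0, 0), (3, 9), (3, 14), (5, 10), (5, 13), (6, 5), (6, 18), (7, 3), (7, 20), (8, 9), (8, 14), (12, 9), (12, 14), (13, 4), (13, 19), (14, 11), (14, 12), (19, 5), (19, 18), (21, 5), (21, 18), (22, 2), (22, 21)}; affine count = 23; |E(F_23)| = 24.

Discriminant check: Δ ∝ 4a³ + 27b² = 4·18³ + 27·0² = 4·5832 + 27·0 ≡ 6 (mod 23). Nonzero ⇒ E is nonsingular.
For each x ∈ F_23, compute rhs = x³ + 18·x + 0 mod 23, then count y ∈ F_23 with y² ≡ rhs.
  x = 0: rhs = 0, matching y values: 0 (1 points).
  x = 1: rhs = 19, matching y values: none (0 points).
  x = 2: rhs = 21, matching y values: none (0 points).
  x = 3: rhs = 12, matching y values: 9, 14 (2 points).
  x = 4: rhs = 21, matching y values: none (0 points).
  x = 5: rhs = 8, matching y values: 10, 13 (2 points).
  x = 6: rhs = 2, matching y values: 5, 18 (2 points).
  x = 7: rhs = 9, matching y values: 3, 20 (2 points).
  x = 8: rhs = 12, matching y values: 9, 14 (2 points).
  x = 9: rhs = 17, matching y values: none (0 points).
  x = 10: rhs = 7, matching y values: none (0 points).
  x = 11: rhs = 11, matching y values: none (0 points).
  x = 12: rhs = 12, matching y values: 9, 14 (2 points).
  x = 13: rhs = 16, matching y values: 4, 19 (2 points).
  x = 14: rhs = 6, matching y values: 11, 12 (2 points).
  x = 15: rhs = 11, matching y values: none (0 points).
  x = 16: rhs = 14, matching y values: none (0 points).
  x = 17: rhs = 21, matching y values: none (0 points).
  x = 18: rhs = 15, matching y values: none (0 points).
  x = 19: rhs = 2, matching y values: 5, 18 (2 points).
  x = 20: rhs = 11, matching y values: none (0 points).
  x = 21: rhs = 2, matching y values: 5, 18 (2 points).
  x = 22: rhs = 4, matching y values: 2, 21 (2 points).
Total affine count: 23.
Full point count |E(F_23)| = 23 + 1 = 24.
Hasse bound: |24 − (23+1)| = |0| = 0 ≤ 2√23 ≈ 9.5917 ✓.


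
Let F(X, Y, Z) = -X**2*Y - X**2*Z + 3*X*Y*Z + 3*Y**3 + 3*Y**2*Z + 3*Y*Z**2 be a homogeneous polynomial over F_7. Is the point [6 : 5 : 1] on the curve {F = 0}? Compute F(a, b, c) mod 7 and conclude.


F(6,5,1) ≡ 3 (mod 7); P is NOT on the curve.

Evaluate F(6, 5, 1) term-by-term (mod 7).
  -X**2*Y ↦ -1·36·5·1 = -180
  -X**2*Z ↦ -1·36·1·1 = -36
  3*X*Y*Z ↦ 3·6·5·1 = 90
  3*Y**3 ↦ 3·1·125·1 = 375
  3*Y**2*Z ↦ 3·1·25·1 = 75
  3*Y*Z**2 ↦ 3·1·5·1 = 15
Sum: F(6, 5, 1) = (-180) + (-36) + (90) + (375) + (75) + (15) = 339.
Reducing mod 7: 339 ≡ 3 (mod 7).
Since F(a, b, c) ≡ 3 ≠ 0 (mod 7), P does NOT lie on the curve.


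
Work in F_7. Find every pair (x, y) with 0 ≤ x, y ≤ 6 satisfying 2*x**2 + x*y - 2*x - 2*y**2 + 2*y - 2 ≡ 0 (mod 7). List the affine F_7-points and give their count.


Affine F_7-points: {(0, 3), (0, 5), (1, 6), (2, 4), (2, 5), (3, 3), (4, 4), (4, 6)}; count = 8.

For each of the 49 pairs (x, y) ∈ F_7², evaluate f(x, y) mod 7. Record the zeros.
  x = 0: [0↦5, 1↦5, 2↦1, 3↦0, 4↦2, 5↦0, 6↦1]  zeros at y ∈ {3, 5}
  x = 1: [0↦5, 1↦6, 2↦3, 3↦3, 4↦6, 5↦5, 6↦0]  zeros at y ∈ {6}
  x = 2: [0↦2, 1↦4, 2↦2, 3↦3, 4↦0, 5↦0, 6↦3]  zeros at y ∈ {4, 5}
  x = 3: [0↦3, 1↦6, 2↦5, 3↦0, 4↦5, 5↦6, 6↦3]  zeros at y ∈ {3}
  x = 4: [0↦1, 1↦5, 2↦5, 3↦1, 4↦0, 5↦2, 6↦0]  zeros at y ∈ {4, 6}
  x = 5: [0↦3, 1↦1, 2↦2, 3↦6, 4↦6, 5↦2, 6↦1]  zeros at y ∈ ∅
  x = 6: [0↦2, 1↦1, 2↦3, 3↦1, 4↦2, 5↦6, 6↦6]  zeros at y ∈ ∅
Collecting zeros: affine points = {(0, 3), (0, 5), (1, 6), (2, 4), (2, 5), (3, 3), (4, 4), (4, 6)}.
Total count |C(F_7)_aff| = 8.


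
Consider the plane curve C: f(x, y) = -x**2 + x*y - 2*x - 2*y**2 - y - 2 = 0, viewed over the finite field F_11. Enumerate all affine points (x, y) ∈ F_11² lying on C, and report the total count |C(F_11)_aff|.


Affine F_11-points: {(1, 5), (1, 6), (2, 1), (2, 5), (3, 6), (7, 7), (8, 1), (8, 8), (9, 7), (9, 8)}; count = 10.

For each of the 121 pairs (x, y) ∈ F_11², evaluate f(x, y) mod 11. Record the zeros.
  x = 0: [0↦9, 1↦6, 2↦10, 3↦10, 4↦6, 5↦9, 6↦8, 7↦3, 8↦5, 9↦3, 10↦8]  zeros at y ∈ ∅
  x = 1: [0↦6, 1↦4, 2↦9, 3↦10, 4↦7, 5↦0, 6↦0, 7↦7, 8↦10, 9↦9, 10↦4]  zeros at y ∈ {5, 6}
  x = 2: [0↦1, 1↦0, 2↦6, 3↦8, 4↦6, 5↦0, 6↦1, 7↦9, 8↦2, 9↦2, 10↦9]  zeros at y ∈ {1, 5}
  x = 3: [0↦5, 1↦5, 2↦1, 3↦4, 4↦3, 5↦9, 6↦0, 7↦9, 8↦3, 9↦4, 10↦1]  zeros at y ∈ {6}
  x = 4: [0↦7, 1↦8, 2↦5, 3↦9, 4↦9, 5↦5, 6↦8, 7↦7, 8↦2, 9↦4, 10↦2]  zeros at y ∈ ∅
  x = 5: [0↦7, 1↦9, 2↦7, 3↦1, 4↦2, 5↦10, 6↦3, 7↦3, 8↦10, 9↦2, 10↦1]  zeros at y ∈ ∅
  x = 6: [0↦5, 1↦8, 2↦7, 3↦2, 4↦4, 5↦2, 6↦7, 7↦8, 8↦5, 9↦9, 10↦9]  zeros at y ∈ ∅
  x = 7: [0↦1, 1↦5, 2↦5, 3↦1, 4↦4, 5↦3, 6↦9, 7↦0, 8↦9, 9↦3, 10↦4]  zeros at y ∈ {7}
  x = 8: [0↦6, 1↦0, 2↦1, 3↦9, 4↦2, 5↦2, 6↦9, 7↦1, 8↦0, 9↦6, 10↦8]  zeros at y ∈ {1, 8}
  x = 9: [0↦9, 1↦4, 2↦6, 3↦4, 4↦9, 5↦10, 6↦7, 7↦0, 8↦0, 9↦7, 10↦10]  zeros at y ∈ {7, 8}
  x = 10: [0↦10, 1↦6, 2↦9, 3↦8, 4↦3, 5↦5, 6↦3, 7↦8, 8↦9, 9↦6, 10↦10]  zeros at y ∈ ∅
Collecting zeros: affine points = {(1, 5), (1, 6), (2, 1), (2, 5), (3, 6), (7, 7), (8, 1), (8, 8), (9, 7), (9, 8)}.
Total count |C(F_11)_aff| = 10.


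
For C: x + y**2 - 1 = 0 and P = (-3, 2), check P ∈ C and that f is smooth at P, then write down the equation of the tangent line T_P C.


Tangent line at P: x + 4*y - 5 = 0.

Step 1: f(-3, 2) = 0, so P lies on C.
Step 2: partial derivatives
  f_x(x, y) = 1, f_y(x, y) = 2*y.
  f_x(P) = 1, f_y(P) = 4 (gradient nonzero, so P is smooth).
Step 3: tangent line at P: 1·(x − -3) + 4·(y − 2) = 0.
Expanding: x + 4*y - 5 = 0.


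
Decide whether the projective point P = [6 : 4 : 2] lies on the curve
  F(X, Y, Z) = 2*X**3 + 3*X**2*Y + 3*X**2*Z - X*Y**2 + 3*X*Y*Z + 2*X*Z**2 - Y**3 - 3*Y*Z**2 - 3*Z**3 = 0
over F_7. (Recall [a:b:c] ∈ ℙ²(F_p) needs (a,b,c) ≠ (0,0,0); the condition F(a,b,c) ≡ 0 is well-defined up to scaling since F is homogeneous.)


F(6,4,2) ≡ 4 (mod 7); P is NOT on the curve.

Evaluate F(6, 4, 2) term-by-term (mod 7).
  2*X**3 ↦ 2·216·1·1 = 432
  3*X**2*Y ↦ 3·36·4·1 = 432
  3*X**2*Z ↦ 3·36·1·2 = 216
  -X*Y**2 ↦ -1·6·16·1 = -96
  3*X*Y*Z ↦ 3·6·4·2 = 144
  2*X*Z**2 ↦ 2·6·1·4 = 48
  -Y**3 ↦ -1·1·64·1 = -64
  -3*Y*Z**2 ↦ -3·1·4·4 = -48
  -3*Z**3 ↦ -3·1·1·8 = -24
Sum: F(6, 4, 2) = (432) + (432) + (216) + (-96) + (144) + (48) + (-64) + (-48) + (-24) = 1040.
Reducing mod 7: 1040 ≡ 4 (mod 7).
Since F(a, b, c) ≡ 4 ≠ 0 (mod 7), P does NOT lie on the curve.


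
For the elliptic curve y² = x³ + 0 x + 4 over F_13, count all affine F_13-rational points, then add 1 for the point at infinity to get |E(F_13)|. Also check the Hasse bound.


Affine points = {(0, 2), (0, 11), (2, 5), (2, 8), (4, 4), (4, 9), (5, 5), (5, 8), (6, 5), (6, 8), (7, 3), (7, 10), (8, 3), (8, 10), (10, 4), (10, 9), (11, 3), (11, 10), (12, 4), (12, 9)}; affine count = 20; |E(F_13)| = 21.

Discriminant check: Δ ∝ 4a³ + 27b² = 4·0³ + 27·4² = 4·0 + 27·16 ≡ 3 (mod 13). Nonzero ⇒ E is nonsingular.
For each x ∈ F_13, compute rhs = x³ + 0·x + 4 mod 13, then count y ∈ F_13 with y² ≡ rhs.
  x = 0: rhs = 4, matching y values: 2, 11 (2 points).
  x = 1: rhs = 5, matching y values: none (0 points).
  x = 2: rhs = 12, matching y values: 5, 8 (2 points).
  x = 3: rhs = 5, matching y values: none (0 points).
  x = 4: rhs = 3, matching y values: 4, 9 (2 points).
  x = 5: rhs = 12, matching y values: 5, 8 (2 points).
  x = 6: rhs = 12, matching y values: 5, 8 (2 points).
  x = 7: rhs = 9, matching y values: 3, 10 (2 points).
  x = 8: rhs = 9, matching y values: 3, 10 (2 points).
  x = 9: rhs = 5, matching y values: none (0 points).
  x = 10: rhs = 3, matching y values: 4, 9 (2 points).
  x = 11: rhs = 9, matching y values: 3, 10 (2 points).
  x = 12: rhs = 3, matching y values: 4, 9 (2 points).
Total affine count: 20.
Full point count |E(F_13)| = 20 + 1 = 21.
Hasse bound: |21 − (13+1)| = |7| = 7 ≤ 2√13 ≈ 7.2111 ✓.


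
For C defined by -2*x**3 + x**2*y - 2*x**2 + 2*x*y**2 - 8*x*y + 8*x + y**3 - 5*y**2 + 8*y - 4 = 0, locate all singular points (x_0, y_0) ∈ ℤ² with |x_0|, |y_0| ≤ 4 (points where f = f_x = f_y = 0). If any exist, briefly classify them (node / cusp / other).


Singular points: {(0, 2)}; classification: cusp.

Compute partial derivatives:
  f_x = -6*x**2 + 2*x*y - 4*x + 2*y**2 - 8*y + 8.
  f_y = x**2 + 4*x*y - 8*x + 3*y**2 - 10*y + 8.
Scan x_0 ∈ {−4, ..., 4}. For each x_0, f_y(x_0, y) is a polynomial in y; find its integer roots y ∈ {−4, ..., 4}, then test f_x and f at those candidates.
  x = -4: f_y(-4, y) = 3*y**2 - 26*y + 56; vanishes at y ∈ {4}. (-4, 4): f_x = -104 ≠ 0.
  x = -3: f_y(-3, y) = 3*y**2 - 22*y + 41; no integer root y with |y| ≤ 4.
  x = -2: f_y(-2, y) = 3*y**2 - 18*y + 28; no integer root y with |y| ≤ 4.
  x = -1: f_y(-1, y) = 3*y**2 - 14*y + 17; no integer root y with |y| ≤ 4.
  x = 0: f_y(0, y) = 3*y**2 - 10*y + 8; vanishes at y ∈ {2}. (0, 2): f_x = 0, f = 0 — SINGULAR.
  x = 1: f_y(1, y) = 3*y**2 - 6*y + 1; no integer root y with |y| ≤ 4.
  x = 2: f_y(2, y) = 3*y**2 - 2*y - 4; no integer root y with |y| ≤ 4.
  x = 3: f_y(3, y) = 3*y**2 + 2*y - 7; no integer root y with |y| ≤ 4.
  x = 4: f_y(4, y) = 3*y**2 + 6*y - 8; no integer root y with |y| ≤ 4.
Only singular point on the grid: (0, 2).
Classify: substitute x = 0 + u, y = 2 + v and expand: f = -2*u**3 + u**2*v + 2*u*v**2 + v**3 + v**2.
No constant or linear terms (consistent with a singular point). Quadratic part: v**2. Cubic part: -2*u**3 + u**2*v + 2*u*v**2 + v**3.
The quadratic part v**2 is a perfect square, so there is a single (double) tangent line v = 0, i.e. y = 2. Restricting the cubic part to that line (v = 0) leaves -2*u**3 ≠ 0, so f is not divisible by v and the branch is v² ≈ 2*u**3 to lowest order — this is a cusp.
Classification: cusp.
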